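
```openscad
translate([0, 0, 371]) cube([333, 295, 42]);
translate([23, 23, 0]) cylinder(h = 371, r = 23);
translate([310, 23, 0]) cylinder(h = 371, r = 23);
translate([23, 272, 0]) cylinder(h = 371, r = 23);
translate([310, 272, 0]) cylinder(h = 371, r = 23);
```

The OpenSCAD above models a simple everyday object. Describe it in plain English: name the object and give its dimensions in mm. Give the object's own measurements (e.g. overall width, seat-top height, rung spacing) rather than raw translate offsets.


A simple wooden stool: a rectangular seat 333 mm (x) by 295 mm (y), 42 mm thick, top face at z = 413 mm, on four round legs, each 46 mm in diameter. The legs rest on z = 0, each leg's axis is inset half a diameter from the nearest pair of seat edges (so the leg's bounding box is flush with the corner).


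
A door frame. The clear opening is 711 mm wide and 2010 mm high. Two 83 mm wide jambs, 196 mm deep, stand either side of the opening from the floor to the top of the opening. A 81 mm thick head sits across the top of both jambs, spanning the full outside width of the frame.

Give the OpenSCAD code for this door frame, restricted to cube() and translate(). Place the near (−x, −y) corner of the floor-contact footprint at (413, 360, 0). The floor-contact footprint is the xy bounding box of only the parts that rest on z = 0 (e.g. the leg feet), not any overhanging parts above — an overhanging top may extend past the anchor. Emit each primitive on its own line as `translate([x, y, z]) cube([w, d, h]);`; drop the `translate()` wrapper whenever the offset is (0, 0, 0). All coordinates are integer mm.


translate([413, 360, 0]) cube([83, 196, 2010]);
translate([1207, 360, 0]) cube([83, 196, 2010]);
translate([413, 360, 2010]) cube([877, 196, 81]);


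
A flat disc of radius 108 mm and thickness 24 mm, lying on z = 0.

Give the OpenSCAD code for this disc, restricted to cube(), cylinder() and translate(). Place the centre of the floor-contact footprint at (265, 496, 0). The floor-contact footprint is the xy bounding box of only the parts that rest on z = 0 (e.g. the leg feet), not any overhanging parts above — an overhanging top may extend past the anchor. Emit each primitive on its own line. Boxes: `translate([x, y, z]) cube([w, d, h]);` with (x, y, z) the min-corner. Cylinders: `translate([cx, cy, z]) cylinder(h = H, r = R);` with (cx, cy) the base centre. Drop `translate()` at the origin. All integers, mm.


translate([265, 496, 0]) cylinder(h = 24, r = 108);


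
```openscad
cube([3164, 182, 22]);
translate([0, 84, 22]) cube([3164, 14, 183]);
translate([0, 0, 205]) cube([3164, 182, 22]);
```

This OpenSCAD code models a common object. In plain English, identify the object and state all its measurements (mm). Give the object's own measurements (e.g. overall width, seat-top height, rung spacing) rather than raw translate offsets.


An I-beam lying along x, 3164 mm long. Overall section height 227 mm. Two flanges 182 mm wide (y) and 22 mm thick, one on the floor and one at the top; a web 14 mm thick runs between them, centred on the flange width.


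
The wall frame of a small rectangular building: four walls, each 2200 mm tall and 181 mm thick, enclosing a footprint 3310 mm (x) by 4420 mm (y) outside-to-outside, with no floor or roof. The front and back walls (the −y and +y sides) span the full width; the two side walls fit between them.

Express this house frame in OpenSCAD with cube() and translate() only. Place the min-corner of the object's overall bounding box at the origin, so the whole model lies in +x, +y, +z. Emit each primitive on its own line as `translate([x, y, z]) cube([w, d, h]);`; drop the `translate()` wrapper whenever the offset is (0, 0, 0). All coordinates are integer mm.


cube([3310, 181, 2200]);
translate([0, 4239, 0]) cube([3310, 181, 2200]);
translate([0, 181, 0]) cube([181, 4058, 2200]);
translate([3129, 181, 0]) cube([181, 4058, 2200]);


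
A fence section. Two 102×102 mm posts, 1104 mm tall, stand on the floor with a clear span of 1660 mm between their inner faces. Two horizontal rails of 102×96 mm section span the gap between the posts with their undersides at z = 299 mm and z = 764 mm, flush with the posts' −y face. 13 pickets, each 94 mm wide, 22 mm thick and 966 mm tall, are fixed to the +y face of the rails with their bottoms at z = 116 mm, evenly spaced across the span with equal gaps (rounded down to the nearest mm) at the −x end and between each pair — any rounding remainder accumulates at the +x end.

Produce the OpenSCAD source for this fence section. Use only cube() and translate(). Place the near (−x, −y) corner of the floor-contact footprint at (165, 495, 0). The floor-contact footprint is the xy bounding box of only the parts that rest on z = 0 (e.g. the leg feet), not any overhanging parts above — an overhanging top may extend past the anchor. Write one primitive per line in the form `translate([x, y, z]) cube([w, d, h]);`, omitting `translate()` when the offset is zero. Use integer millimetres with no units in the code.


translate([165, 495, 0]) cube([102, 102, 1104]);
translate([1927, 495, 0]) cube([102, 102, 1104]);
translate([267, 495, 299]) cube([1660, 102, 96]);
translate([267, 495, 764]) cube([1660, 102, 96]);
translate([298, 597, 116]) cube([94, 22, 966]);
translate([423, 597, 116]) cube([94, 22, 966]);
translate([548, 597, 116]) cube([94, 22, 966]);
translate([673, 597, 116]) cube([94, 22, 966]);
translate([798, 597, 116]) cube([94, 22, 966]);
translate([923, 597, 116]) cube([94, 22, 966]);
translate([1048, 597, 116]) cube([94, 22, 966]);
translate([1173, 597, 116]) cube([94, 22, 966]);
translate([1298, 597, 116]) cube([94, 22, 966]);
translate([1423, 597, 116]) cube([94, 22, 966]);
translate([1548, 597, 116]) cube([94, 22, 966]);
translate([1673, 597, 116]) cube([94, 22, 966]);
translate([1798, 597, 116]) cube([94, 22, 966]);


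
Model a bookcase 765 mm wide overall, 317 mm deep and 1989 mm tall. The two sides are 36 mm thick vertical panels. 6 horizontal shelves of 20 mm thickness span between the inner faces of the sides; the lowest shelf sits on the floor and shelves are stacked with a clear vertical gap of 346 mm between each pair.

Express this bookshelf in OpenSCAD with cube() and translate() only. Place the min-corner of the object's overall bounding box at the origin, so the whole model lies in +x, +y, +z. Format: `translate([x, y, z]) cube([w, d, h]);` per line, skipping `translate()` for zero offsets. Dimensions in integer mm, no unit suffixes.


cube([36, 317, 1989]);
translate([729, 0, 0]) cube([36, 317, 1989]);
translate([36, 0, 0]) cube([693, 317, 20]);
translate([36, 0, 366]) cube([693, 317, 20]);
translate([36, 0, 732]) cube([693, 317, 20]);
translate([36, 0, 1098]) cube([693, 317, 20]);
translate([36, 0, 1464]) cube([693, 317, 20]);
translate([36, 0, 1830]) cube([693, 317, 20]);


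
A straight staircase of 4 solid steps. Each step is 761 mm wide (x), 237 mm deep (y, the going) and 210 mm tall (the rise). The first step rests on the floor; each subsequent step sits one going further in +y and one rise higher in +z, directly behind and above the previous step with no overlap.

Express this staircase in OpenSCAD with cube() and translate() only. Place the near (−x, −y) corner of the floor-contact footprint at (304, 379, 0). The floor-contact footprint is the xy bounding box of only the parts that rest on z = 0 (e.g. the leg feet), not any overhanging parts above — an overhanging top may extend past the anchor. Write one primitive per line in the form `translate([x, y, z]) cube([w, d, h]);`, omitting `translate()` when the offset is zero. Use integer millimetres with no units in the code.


translate([304, 379, 0]) cube([761, 237, 210]);
translate([304, 616, 210]) cube([761, 237, 210]);
translate([304, 853, 420]) cube([761, 237, 210]);
translate([304, 1090, 630]) cube([761, 237, 210]);


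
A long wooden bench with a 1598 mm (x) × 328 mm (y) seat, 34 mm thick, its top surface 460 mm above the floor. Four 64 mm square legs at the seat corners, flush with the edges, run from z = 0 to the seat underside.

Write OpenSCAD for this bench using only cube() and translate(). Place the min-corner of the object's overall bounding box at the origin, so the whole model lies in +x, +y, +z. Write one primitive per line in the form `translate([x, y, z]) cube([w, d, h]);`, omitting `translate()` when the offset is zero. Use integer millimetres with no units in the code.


// leg_h = 460 − 34 = 426
translate([0, 0, 426]) cube([1598, 328, 34]);
cube([64, 64, 426]);
translate([0, 264, 0]) cube([64, 64, 426]);
translate([1534, 0, 0]) cube([64, 64, 426]);
translate([1534, 264, 0]) cube([64, 64, 426]);


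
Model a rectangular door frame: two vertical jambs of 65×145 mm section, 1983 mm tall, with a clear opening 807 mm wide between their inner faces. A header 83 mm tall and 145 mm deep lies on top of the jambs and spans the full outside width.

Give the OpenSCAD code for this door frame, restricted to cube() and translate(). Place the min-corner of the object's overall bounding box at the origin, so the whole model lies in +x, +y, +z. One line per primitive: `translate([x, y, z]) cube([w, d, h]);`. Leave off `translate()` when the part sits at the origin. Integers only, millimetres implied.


cube([65, 145, 1983]);
translate([872, 0, 0]) cube([65, 145, 1983]);
translate([0, 0, 1983]) cube([937, 145, 83]);


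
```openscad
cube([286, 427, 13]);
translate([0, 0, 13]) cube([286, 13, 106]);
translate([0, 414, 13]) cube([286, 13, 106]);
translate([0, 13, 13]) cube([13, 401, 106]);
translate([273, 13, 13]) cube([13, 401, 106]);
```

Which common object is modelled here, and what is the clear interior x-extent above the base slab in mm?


An open box. The internal width is 260 mm.

A 286×427 base slab with four walls standing on it — an open box. The base is 286 mm wide and the walls are 13 mm thick, so the internal width is 286 − 2 × 13 = 260 mm.


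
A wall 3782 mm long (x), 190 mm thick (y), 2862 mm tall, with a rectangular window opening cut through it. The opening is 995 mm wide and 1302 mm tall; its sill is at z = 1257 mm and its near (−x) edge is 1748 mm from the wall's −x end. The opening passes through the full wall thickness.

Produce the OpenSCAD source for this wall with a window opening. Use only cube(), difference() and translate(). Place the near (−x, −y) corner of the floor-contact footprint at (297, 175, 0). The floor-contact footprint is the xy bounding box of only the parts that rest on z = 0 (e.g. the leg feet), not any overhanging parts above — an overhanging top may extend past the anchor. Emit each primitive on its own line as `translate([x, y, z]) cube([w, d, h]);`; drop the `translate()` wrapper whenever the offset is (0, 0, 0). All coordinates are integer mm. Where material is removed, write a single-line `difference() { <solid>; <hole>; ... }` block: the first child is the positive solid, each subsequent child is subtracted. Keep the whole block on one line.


difference() { translate([297, 175, 0]) cube([3782, 190, 2862]); translate([2045, 175, 1257]) cube([995, 190, 1302]); }


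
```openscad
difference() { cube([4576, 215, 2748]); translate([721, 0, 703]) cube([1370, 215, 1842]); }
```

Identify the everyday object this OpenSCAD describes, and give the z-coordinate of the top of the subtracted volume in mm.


A wall with a window opening. The window head height is 2545 mm.

A wall with a rectangular opening subtracted — a window. Sill at z = 703, opening 1842 mm tall, so the head is at 703 + 1842 = 2545 mm.


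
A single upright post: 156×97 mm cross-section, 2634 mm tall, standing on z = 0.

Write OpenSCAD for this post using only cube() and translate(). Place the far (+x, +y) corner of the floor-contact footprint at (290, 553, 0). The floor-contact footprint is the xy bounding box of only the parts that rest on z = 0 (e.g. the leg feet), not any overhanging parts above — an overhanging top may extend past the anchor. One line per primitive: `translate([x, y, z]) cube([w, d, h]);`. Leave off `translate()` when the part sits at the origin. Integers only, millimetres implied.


translate([134, 456, 0]) cube([156, 97, 2634]);


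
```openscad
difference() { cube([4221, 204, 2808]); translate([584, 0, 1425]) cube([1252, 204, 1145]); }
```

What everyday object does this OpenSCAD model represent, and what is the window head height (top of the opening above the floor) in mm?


A wall with a window opening. The window head height is 2570 mm.

A wall with a rectangular opening subtracted — a window. Sill at z = 1425, opening 1145 mm tall, so the head is at 1425 + 1145 = 2570 mm.


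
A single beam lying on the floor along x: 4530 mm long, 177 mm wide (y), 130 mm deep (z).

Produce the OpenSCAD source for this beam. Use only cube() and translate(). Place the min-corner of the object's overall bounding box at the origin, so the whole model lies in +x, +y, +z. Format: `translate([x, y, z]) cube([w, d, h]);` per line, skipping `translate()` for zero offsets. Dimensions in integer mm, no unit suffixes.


cube([4530, 177, 130]);


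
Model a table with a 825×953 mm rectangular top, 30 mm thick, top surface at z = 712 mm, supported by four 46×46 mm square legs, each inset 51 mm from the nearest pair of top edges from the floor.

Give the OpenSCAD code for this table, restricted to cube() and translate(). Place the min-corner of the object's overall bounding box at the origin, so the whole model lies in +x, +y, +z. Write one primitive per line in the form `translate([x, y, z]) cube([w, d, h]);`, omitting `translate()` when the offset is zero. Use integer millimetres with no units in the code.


// leg_h = 712 - 30 = 682
translate([0, 0, 682]) cube([825, 953, 30]);
translate([51, 51, 0]) cube([46, 46, 682]);
translate([728, 51, 0]) cube([46, 46, 682]);
translate([51, 856, 0]) cube([46, 46, 682]);
translate([728, 856, 0]) cube([46, 46, 682]);


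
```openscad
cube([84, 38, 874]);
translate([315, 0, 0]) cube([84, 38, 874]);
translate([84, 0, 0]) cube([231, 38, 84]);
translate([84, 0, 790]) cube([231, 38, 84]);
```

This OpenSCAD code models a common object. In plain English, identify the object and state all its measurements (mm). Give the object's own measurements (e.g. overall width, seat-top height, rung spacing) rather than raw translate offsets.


A rectangular picture frame lying in the x–z plane (depth along y). The opening is 231 mm wide (x) by 706 mm tall (z), surrounded by a border 84 mm wide on all four sides. The frame is 38 mm deep and is made of two full-height vertical stiles with two horizontal rails fitted between them.


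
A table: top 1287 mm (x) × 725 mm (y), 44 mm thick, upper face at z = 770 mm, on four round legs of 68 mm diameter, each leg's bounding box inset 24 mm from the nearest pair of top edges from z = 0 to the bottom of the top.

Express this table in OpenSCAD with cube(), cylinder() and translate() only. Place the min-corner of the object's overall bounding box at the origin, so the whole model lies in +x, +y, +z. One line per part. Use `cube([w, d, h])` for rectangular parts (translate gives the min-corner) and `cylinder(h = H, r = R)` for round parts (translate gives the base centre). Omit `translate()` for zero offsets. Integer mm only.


translate([0, 0, 726]) cube([1287, 725, 44]);
translate([58, 58, 0]) cylinder(h = 726, r = 34);
translate([1229, 58, 0]) cylinder(h = 726, r = 34);
translate([58, 667, 0]) cylinder(h = 726, r = 34);
translate([1229, 667, 0]) cylinder(h = 726, r = 34);


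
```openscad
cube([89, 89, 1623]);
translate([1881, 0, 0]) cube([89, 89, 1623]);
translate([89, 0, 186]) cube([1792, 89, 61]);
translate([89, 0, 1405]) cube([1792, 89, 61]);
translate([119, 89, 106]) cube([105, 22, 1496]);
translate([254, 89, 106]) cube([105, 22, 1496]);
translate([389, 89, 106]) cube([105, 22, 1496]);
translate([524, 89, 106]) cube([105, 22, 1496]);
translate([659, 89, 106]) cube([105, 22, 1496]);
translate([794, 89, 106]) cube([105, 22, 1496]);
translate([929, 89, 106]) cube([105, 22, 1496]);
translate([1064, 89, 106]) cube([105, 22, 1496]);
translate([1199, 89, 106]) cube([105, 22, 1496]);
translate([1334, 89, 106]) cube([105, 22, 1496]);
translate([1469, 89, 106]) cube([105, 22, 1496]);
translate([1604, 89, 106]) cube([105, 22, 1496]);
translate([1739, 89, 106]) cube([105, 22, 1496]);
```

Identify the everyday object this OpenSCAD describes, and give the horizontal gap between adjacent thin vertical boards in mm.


A fence section. The picket gap is 30 mm.

Two posts, two rails, 13 pickets — a fence section. Span 1792 mm holds 13 pickets of 105 mm with 14 equal gaps: ⌊(1792 − 13·105) / 14⌋ = 30 mm.


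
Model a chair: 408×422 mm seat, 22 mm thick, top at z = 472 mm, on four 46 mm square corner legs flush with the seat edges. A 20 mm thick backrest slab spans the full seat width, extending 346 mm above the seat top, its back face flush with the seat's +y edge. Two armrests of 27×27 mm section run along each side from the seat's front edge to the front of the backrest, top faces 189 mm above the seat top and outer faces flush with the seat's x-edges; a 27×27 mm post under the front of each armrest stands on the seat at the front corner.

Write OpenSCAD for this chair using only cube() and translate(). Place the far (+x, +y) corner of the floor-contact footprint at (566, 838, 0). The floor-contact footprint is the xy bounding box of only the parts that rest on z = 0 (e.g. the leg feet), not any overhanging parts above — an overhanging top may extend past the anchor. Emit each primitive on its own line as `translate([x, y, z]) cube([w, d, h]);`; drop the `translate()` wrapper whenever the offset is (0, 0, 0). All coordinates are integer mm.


// leg_h = 472 - 22 = 450
// arm post h = 189 - 27 = 162
translate([158, 416, 450]) cube([408, 422, 22]);
translate([158, 416, 0]) cube([46, 46, 450]);
translate([520, 416, 0]) cube([46, 46, 450]);
translate([158, 792, 0]) cube([46, 46, 450]);
translate([520, 792, 0]) cube([46, 46, 450]);
translate([158, 818, 472]) cube([408, 20, 346]);
translate([158, 416, 634]) cube([27, 402, 27]);
translate([539, 416, 634]) cube([27, 402, 27]);
translate([158, 416, 472]) cube([27, 27, 162]);
translate([539, 416, 472]) cube([27, 27, 162]);


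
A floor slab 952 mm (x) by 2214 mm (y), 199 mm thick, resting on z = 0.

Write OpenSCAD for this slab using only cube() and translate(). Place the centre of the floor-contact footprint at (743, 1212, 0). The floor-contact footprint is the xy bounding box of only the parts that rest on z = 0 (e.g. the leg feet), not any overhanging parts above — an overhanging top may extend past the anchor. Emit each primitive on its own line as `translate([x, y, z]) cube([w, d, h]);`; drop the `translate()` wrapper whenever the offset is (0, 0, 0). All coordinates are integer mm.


translate([267, 105, 0]) cube([952, 2214, 199]);


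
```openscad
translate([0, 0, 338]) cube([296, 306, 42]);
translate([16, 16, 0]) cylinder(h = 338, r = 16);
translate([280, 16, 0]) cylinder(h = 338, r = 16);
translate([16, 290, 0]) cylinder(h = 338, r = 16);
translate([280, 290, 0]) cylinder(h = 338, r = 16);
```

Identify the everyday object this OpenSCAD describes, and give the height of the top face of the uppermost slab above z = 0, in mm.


A stool. The seat height is 380 mm.

A 296×306×42 slab at z = 338 on four corner cylinders — a stool. The seat top is 338 + 42 = 380 mm.


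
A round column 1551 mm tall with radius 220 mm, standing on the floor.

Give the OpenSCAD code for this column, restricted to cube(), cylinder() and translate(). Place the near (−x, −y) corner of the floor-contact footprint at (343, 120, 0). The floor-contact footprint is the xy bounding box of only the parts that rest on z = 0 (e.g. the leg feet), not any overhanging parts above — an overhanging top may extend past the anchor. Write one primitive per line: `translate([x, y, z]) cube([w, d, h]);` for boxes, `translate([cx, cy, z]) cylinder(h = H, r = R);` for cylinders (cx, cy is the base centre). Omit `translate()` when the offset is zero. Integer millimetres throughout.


translate([563, 340, 0]) cylinder(h = 1551, r = 220);


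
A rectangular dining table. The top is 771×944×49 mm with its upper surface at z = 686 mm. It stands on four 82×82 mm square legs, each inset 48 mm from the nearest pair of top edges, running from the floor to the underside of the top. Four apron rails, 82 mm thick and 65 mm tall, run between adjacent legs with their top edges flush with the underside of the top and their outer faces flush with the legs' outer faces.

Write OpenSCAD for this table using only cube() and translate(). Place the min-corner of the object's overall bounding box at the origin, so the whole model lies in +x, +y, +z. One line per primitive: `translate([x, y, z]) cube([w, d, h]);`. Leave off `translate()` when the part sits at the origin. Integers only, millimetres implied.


// leg_h = 686 - 49 = 637
// apron z = 637 - 65 = 572
translate([0, 0, 637]) cube([771, 944, 49]);
translate([48, 48, 0]) cube([82, 82, 637]);
translate([641, 48, 0]) cube([82, 82, 637]);
translate([48, 814, 0]) cube([82, 82, 637]);
translate([641, 814, 0]) cube([82, 82, 637]);
translate([130, 48, 572]) cube([511, 82, 65]);
translate([130, 814, 572]) cube([511, 82, 65]);
translate([48, 130, 572]) cube([82, 684, 65]);
translate([641, 130, 572]) cube([82, 684, 65]);


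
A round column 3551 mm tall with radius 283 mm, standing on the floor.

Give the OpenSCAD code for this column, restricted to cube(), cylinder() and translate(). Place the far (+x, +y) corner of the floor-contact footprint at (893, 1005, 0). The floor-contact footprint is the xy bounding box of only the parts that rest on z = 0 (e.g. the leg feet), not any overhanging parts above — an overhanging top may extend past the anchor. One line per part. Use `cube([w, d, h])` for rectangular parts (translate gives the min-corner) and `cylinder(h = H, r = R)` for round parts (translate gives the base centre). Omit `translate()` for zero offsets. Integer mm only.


translate([610, 722, 0]) cylinder(h = 3551, r = 283);


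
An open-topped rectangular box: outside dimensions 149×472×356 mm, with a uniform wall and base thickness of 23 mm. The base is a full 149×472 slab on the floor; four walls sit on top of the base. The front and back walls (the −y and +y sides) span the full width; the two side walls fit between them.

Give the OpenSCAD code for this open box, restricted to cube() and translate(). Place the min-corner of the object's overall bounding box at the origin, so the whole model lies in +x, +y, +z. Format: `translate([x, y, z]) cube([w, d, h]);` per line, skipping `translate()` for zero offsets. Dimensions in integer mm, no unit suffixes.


cube([149, 472, 23]);
translate([0, 0, 23]) cube([149, 23, 333]);
translate([0, 449, 23]) cube([149, 23, 333]);
translate([0, 23, 23]) cube([23, 426, 333]);
translate([126, 23, 23]) cube([23, 426, 333]);


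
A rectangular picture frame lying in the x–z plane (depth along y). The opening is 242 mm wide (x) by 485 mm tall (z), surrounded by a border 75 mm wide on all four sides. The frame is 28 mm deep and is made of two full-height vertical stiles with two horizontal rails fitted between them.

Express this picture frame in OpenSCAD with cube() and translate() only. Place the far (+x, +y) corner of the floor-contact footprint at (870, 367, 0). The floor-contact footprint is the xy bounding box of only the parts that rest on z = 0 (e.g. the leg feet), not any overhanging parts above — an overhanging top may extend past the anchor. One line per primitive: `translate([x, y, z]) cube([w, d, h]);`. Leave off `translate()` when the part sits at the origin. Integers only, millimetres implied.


translate([478, 339, 0]) cube([75, 28, 635]);
translate([795, 339, 0]) cube([75, 28, 635]);
translate([553, 339, 0]) cube([242, 28, 75]);
translate([553, 339, 560]) cube([242, 28, 75]);


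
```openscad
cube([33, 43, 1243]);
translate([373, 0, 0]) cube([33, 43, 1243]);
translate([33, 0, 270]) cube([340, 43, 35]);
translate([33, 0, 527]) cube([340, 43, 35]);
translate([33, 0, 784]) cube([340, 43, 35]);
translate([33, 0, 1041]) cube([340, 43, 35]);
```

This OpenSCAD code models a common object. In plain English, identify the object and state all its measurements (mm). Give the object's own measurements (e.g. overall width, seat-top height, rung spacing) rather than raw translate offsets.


A straight ladder. Two 33×43 mm vertical rails, 1243 mm tall, stand 406 mm apart (outside-to-outside) with their front faces coplanar on the −y side. 4 rungs, each 43 mm deep and 35 mm tall, span between the inner faces of the rails, front faces flush with the rails. The lowest rung's underside is at z = 270 mm and rungs are spaced 257 mm apart (underside to underside).


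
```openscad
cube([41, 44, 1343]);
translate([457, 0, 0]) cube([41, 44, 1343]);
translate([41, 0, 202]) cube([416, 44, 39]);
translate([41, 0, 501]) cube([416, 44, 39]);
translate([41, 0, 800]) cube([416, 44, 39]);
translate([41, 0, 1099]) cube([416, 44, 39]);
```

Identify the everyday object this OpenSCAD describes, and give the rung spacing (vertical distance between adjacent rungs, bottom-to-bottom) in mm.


A ladder. The rung spacing is 299 mm.

Two tall 41×44 posts with 4 short bars between them — a ladder. Adjacent rungs sit at z = 202 and z = 501, so the spacing is 501 − 202 = 299 mm.


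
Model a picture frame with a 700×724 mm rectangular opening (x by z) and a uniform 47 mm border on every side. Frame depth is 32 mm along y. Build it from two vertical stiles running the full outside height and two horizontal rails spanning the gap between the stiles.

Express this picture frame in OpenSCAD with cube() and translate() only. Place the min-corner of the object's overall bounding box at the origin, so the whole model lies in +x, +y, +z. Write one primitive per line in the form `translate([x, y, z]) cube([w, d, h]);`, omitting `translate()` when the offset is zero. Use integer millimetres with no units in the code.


cube([47, 32, 818]);
translate([747, 0, 0]) cube([47, 32, 818]);
translate([47, 0, 0]) cube([700, 32, 47]);
translate([47, 0, 771]) cube([700, 32, 47]);


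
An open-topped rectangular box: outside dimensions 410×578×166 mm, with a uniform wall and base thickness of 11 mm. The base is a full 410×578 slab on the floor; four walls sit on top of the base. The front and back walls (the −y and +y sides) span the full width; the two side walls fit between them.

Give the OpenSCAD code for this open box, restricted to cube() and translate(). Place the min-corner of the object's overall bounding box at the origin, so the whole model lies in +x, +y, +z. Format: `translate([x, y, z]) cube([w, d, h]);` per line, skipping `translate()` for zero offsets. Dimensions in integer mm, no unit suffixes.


cube([410, 578, 11]);
translate([0, 0, 11]) cube([410, 11, 155]);
translate([0, 567, 11]) cube([410, 11, 155]);
translate([0, 11, 11]) cube([11, 556, 155]);
translate([399, 11, 11]) cube([11, 556, 155]);


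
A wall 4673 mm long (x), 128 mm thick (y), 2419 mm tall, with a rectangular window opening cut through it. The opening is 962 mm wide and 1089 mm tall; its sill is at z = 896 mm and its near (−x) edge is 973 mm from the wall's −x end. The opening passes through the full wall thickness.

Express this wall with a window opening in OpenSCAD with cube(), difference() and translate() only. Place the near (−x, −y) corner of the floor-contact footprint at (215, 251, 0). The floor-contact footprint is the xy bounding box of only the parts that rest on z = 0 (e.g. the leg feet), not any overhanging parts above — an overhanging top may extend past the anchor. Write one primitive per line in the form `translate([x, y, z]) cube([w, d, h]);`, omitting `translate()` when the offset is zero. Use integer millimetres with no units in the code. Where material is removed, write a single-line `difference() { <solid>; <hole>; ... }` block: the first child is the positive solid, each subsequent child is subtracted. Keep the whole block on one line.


difference() { translate([215, 251, 0]) cube([4673, 128, 2419]); translate([1188, 251, 896]) cube([962, 128, 1089]); }


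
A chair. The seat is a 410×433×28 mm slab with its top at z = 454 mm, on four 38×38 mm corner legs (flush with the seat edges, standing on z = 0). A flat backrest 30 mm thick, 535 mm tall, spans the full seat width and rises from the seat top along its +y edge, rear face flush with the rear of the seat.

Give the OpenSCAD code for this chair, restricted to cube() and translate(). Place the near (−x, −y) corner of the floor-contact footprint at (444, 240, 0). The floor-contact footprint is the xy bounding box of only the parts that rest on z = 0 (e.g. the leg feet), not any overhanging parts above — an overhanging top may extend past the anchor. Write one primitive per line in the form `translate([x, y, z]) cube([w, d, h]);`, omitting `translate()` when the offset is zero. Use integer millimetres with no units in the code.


translate([444, 240, 426]) cube([410, 433, 28]);
translate([444, 240, 0]) cube([38, 38, 426]);
translate([816, 240, 0]) cube([38, 38, 426]);
translate([444, 635, 0]) cube([38, 38, 426]);
translate([816, 635, 0]) cube([38, 38, 426]);
translate([444, 643, 454]) cube([410, 30, 535]);


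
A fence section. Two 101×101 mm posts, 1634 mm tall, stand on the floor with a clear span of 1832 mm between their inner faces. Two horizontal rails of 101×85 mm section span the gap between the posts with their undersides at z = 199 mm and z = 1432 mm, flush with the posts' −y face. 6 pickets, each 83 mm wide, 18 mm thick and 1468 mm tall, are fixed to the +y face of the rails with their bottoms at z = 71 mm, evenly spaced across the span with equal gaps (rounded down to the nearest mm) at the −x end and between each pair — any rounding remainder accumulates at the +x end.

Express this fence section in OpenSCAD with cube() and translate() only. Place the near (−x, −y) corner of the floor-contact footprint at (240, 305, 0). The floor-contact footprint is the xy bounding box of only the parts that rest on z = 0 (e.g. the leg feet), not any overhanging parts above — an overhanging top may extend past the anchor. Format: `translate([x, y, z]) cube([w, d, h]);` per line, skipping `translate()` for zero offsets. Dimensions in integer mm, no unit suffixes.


translate([240, 305, 0]) cube([101, 101, 1634]);
translate([2173, 305, 0]) cube([101, 101, 1634]);
translate([341, 305, 199]) cube([1832, 101, 85]);
translate([341, 305, 1432]) cube([1832, 101, 85]);
translate([531, 406, 71]) cube([83, 18, 1468]);
translate([804, 406, 71]) cube([83, 18, 1468]);
translate([1077, 406, 71]) cube([83, 18, 1468]);
translate([1350, 406, 71]) cube([83, 18, 1468]);
translate([1623, 406, 71]) cube([83, 18, 1468]);
translate([1896, 406, 71]) cube([83, 18, 1468]);


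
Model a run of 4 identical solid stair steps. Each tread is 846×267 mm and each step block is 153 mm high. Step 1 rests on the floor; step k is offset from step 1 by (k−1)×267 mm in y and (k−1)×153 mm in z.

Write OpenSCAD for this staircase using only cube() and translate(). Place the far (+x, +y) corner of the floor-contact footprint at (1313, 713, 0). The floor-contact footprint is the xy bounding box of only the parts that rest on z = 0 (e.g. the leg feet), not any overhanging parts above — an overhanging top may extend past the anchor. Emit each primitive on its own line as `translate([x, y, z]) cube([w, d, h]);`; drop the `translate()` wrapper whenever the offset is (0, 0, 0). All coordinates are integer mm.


translate([467, 446, 0]) cube([846, 267, 153]);
translate([467, 713, 153]) cube([846, 267, 153]);
translate([467, 980, 306]) cube([846, 267, 153]);
translate([467, 1247, 459]) cube([846, 267, 153]);


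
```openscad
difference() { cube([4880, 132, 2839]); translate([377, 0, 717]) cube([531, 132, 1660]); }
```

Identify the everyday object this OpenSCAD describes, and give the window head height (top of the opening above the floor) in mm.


A wall with a window opening. The window head height is 2377 mm.

A wall with a rectangular opening subtracted — a window. Sill at z = 717, opening 1660 mm tall, so the head is at 717 + 1660 = 2377 mm.


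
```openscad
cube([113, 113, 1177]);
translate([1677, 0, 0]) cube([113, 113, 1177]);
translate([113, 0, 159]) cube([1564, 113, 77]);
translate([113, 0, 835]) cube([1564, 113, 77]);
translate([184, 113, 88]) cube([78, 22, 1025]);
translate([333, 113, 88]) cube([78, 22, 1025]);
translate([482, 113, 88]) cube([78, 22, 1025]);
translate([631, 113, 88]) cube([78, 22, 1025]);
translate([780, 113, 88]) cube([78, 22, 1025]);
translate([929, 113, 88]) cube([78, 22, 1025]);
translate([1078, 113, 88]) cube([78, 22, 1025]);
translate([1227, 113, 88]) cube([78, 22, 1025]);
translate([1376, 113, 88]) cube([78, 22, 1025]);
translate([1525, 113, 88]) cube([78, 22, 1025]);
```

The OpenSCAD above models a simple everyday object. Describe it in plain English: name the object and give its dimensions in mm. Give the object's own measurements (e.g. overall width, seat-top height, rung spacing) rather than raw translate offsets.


A fence section. Two 113×113 mm posts, 1177 mm tall, stand on the floor with a clear span of 1564 mm between their inner faces. Two horizontal rails of 113×77 mm section span the gap between the posts with their undersides at z = 159 mm and z = 835 mm, flush with the posts' −y face. 10 pickets, each 78 mm wide, 22 mm thick and 1025 mm tall, are fixed to the +y face of the rails with their bottoms at z = 88 mm, spaced across the span with a 71 mm gap after the −x post and between neighbouring pickets, with 74 mm left before the +x post.


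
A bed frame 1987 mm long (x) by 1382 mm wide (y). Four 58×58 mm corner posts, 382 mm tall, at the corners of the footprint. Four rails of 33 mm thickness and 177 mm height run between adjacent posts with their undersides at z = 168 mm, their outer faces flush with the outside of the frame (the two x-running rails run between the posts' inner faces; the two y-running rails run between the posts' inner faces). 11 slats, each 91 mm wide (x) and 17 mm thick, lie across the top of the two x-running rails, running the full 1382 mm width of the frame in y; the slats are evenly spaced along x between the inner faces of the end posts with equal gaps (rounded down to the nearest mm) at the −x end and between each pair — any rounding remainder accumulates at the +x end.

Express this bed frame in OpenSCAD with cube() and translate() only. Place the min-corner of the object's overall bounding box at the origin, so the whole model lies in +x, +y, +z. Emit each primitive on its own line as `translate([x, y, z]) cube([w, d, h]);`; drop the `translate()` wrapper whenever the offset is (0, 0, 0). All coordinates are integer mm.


cube([58, 58, 382]);
translate([0, 1324, 0]) cube([58, 58, 382]);
translate([1929, 0, 0]) cube([58, 58, 382]);
translate([1929, 1324, 0]) cube([58, 58, 382]);
translate([58, 0, 168]) cube([1871, 33, 177]);
translate([58, 1349, 168]) cube([1871, 33, 177]);
translate([0, 58, 168]) cube([33, 1266, 177]);
translate([1954, 58, 168]) cube([33, 1266, 177]);
translate([130, 0, 345]) cube([91, 1382, 17]);
translate([293, 0, 345]) cube([91, 1382, 17]);
translate([456, 0, 345]) cube([91, 1382, 17]);
translate([619, 0, 345]) cube([91, 1382, 17]);
translate([782, 0, 345]) cube([91, 1382, 17]);
translate([945, 0, 345]) cube([91, 1382, 17]);
translate([1108, 0, 345]) cube([91, 1382, 17]);
translate([1271, 0, 345]) cube([91, 1382, 17]);
translate([1434, 0, 345]) cube([91, 1382, 17]);
translate([1597, 0, 345]) cube([91, 1382, 17]);
translate([1760, 0, 345]) cube([91, 1382, 17]);


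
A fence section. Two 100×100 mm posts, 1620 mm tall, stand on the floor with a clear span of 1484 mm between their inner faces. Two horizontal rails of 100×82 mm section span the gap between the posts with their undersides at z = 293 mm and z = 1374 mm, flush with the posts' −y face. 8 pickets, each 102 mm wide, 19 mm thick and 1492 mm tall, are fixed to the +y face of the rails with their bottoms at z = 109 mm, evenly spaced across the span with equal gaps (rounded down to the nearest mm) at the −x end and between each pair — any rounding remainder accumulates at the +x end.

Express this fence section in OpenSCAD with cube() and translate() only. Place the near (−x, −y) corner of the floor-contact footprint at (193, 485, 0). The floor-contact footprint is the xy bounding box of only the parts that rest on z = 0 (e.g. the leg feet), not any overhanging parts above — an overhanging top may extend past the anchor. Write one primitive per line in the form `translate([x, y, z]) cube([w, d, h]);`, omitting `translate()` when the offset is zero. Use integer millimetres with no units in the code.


translate([193, 485, 0]) cube([100, 100, 1620]);
translate([1777, 485, 0]) cube([100, 100, 1620]);
translate([293, 485, 293]) cube([1484, 100, 82]);
translate([293, 485, 1374]) cube([1484, 100, 82]);
translate([367, 585, 109]) cube([102, 19, 1492]);
translate([543, 585, 109]) cube([102, 19, 1492]);
translate([719, 585, 109]) cube([102, 19, 1492]);
translate([895, 585, 109]) cube([102, 19, 1492]);
translate([1071, 585, 109]) cube([102, 19, 1492]);
translate([1247, 585, 109]) cube([102, 19, 1492]);
translate([1423, 585, 109]) cube([102, 19, 1492]);
translate([1599, 585, 109]) cube([102, 19, 1492]);


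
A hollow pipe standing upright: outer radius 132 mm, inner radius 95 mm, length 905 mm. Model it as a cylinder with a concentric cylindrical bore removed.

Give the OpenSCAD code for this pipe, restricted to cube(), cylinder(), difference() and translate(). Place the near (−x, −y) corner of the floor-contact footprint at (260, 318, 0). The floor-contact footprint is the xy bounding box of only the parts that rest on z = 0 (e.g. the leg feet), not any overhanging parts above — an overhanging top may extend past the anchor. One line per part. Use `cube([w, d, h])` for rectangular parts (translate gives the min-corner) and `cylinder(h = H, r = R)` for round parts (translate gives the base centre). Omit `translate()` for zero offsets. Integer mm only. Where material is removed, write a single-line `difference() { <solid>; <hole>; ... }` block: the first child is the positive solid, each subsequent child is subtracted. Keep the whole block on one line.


difference() { translate([392, 450, 0]) cylinder(h = 905, r = 132); translate([392, 450, 0]) cylinder(h = 905, r = 95); }


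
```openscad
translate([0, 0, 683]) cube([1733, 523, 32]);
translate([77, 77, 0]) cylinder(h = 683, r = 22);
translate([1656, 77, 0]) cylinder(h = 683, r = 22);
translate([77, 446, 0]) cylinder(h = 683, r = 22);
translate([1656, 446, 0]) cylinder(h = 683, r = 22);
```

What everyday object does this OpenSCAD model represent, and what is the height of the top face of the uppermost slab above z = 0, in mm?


A table. The table height is 715 mm.

A 1733×523×32 slab sits at z = 683 on four Ø44 mm round legs — a table. The top surface is at 683 + 32 = 715 mm.


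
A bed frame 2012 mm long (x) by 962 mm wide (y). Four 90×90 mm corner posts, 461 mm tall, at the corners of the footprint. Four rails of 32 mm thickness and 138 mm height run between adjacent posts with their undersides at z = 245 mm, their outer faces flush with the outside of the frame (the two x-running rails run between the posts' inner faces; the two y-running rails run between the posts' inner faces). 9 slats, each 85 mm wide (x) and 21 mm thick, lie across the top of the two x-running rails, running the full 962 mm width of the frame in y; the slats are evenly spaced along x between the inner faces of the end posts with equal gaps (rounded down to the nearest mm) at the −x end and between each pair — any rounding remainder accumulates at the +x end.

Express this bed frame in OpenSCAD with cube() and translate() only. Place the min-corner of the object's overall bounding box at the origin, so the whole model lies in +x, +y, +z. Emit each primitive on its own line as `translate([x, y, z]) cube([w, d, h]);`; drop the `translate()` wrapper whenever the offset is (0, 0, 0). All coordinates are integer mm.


// slat z = rail_z + rail_h = 245 + 138 = 383
// slat gap = ⌊(1832 − 9·85) / 10⌋ = 106
cube([90, 90, 461]);
translate([0, 872, 0]) cube([90, 90, 461]);
translate([1922, 0, 0]) cube([90, 90, 461]);
translate([1922, 872, 0]) cube([90, 90, 461]);
translate([90, 0, 245]) cube([1832, 32, 138]);
translate([90, 930, 245]) cube([1832, 32, 138]);
translate([0, 90, 245]) cube([32, 782, 138]);
translate([1980, 90, 245]) cube([32, 782, 138]);
translate([196, 0, 383]) cube([85, 962, 21]);
translate([387, 0, 383]) cube([85, 962, 21]);
translate([578, 0, 383]) cube([85, 962, 21]);
translate([769, 0, 383]) cube([85, 962, 21]);
translate([960, 0, 383]) cube([85, 962, 21]);
translate([1151, 0, 383]) cube([85, 962, 21]);
translate([1342, 0, 383]) cube([85, 962, 21]);
translate([1533, 0, 383]) cube([85, 962, 21]);
translate([1724, 0, 383]) cube([85, 962, 21]);
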